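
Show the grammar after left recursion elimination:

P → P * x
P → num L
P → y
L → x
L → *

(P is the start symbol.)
P is directly left-recursive. The standard transformation for
  A → A α₁ | ... | A α_m | β₁ | ... | β_n
is
  A  → β₁ A' | ... | β_n A'
  A' → α₁ A' | ... | α_m A' | ε

P → num L becomes P → num L P'
P → y becomes P → y P'
P → P * x becomes P' → * x P'
Add P' → ε

Productions for other non-terminals are unchanged:
  L → x
  L → *

Resulting grammar:
P → num L P'
P → y P'
P' → * x P'
P' → ε
L → x
L → *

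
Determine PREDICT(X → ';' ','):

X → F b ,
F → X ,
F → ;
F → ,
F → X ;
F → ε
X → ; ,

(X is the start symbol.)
{ ';' }

PREDICT(X → ';' ',') = (FIRST(RHS) \ {ε}) ∪ (FOLLOW(X) if ε ∈ FIRST(RHS), i.e. RHS ⇒* ε)
FIRST(';' ',') = { ';' }
ε ∉ FIRST(';' ','), so FOLLOW(X) is not added.
PREDICT(X → ';' ',') = { ';' }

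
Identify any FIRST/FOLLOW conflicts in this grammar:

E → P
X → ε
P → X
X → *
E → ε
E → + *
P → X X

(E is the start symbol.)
Yes. X → '*' with FOLLOW(X) on { '*' }

A FIRST/FOLLOW conflict occurs when a non-terminal N has a nullable alternative N → β (β ⇒* ε) and another alternative N → α with FIRST(α) ∩ FOLLOW(N) ≠ ∅: on such a lookahead the parser cannot decide between expanding α and letting N vanish via β.

Nullable non-terminals: E, P, X.
FIRST sets used below: FIRST(P) = { '*', ε }, FIRST(X) = { '*', ε }

E: nullable alternative(s) E → P, E → ε; FOLLOW(E) = { $ }
  E → P: FIRST \ {ε} = { '*' } — disjoint from FOLLOW(E)
  E → ε: FIRST \ {ε} = { } — disjoint from FOLLOW(E)
  E → + *: FIRST \ {ε} = { '+' } — disjoint from FOLLOW(E)

P: nullable alternative(s) P → X, P → X X; FOLLOW(P) = { $ }
  P → X: FIRST \ {ε} = { '*' } — disjoint from FOLLOW(P)
  P → X X: FIRST \ {ε} = { '*' } — disjoint from FOLLOW(P)

X: nullable alternative(s) X → ε; FOLLOW(X) = { $, '*' }
  X → ε: FIRST \ {ε} = { } — this is the only nullable alternative, skip
  X → *: FIRST \ {ε} = { '*' } — overlaps FOLLOW(X) on { '*' }: CONFLICT

So the grammar has 1 FIRST/FOLLOW conflict (marked CONFLICT above).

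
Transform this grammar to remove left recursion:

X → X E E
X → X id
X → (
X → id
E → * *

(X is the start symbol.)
X is directly left-recursive. The standard transformation for
  A → A α₁ | ... | A α_m | β₁ | ... | β_n
is
  A  → β₁ A' | ... | β_n A'
  A' → α₁ A' | ... | α_m A' | ε

X → ( becomes X → ( X'
X → id becomes X → id X'
X → X E E becomes X' → E E X'
X → X id becomes X' → id X'
Add X' → ε

Productions for other non-terminals are unchanged:
  E → * *

Resulting grammar:
X → ( X'
X → id X'
X' → E E X'
X' → id X'
X' → ε
E → * *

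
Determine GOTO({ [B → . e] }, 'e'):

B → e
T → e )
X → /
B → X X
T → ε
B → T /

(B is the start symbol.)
GOTO(I, 'e') = CLOSURE({ [A → αX.β] : [A → α.Xβ] ∈ I, X = 'e' })

Items with dot before 'e', with the dot advanced:
  [B → . e] → [B → e .]
Closure adds nothing (no advanced item has the dot before a non-terminal).

GOTO = { [B → e .] }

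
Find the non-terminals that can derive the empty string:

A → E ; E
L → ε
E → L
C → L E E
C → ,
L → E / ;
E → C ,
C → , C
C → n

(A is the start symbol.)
A non-terminal is nullable if it can derive ε (the empty string): either it has an ε-production, or it has a production whose right-hand side consists entirely of nullable non-terminals.

ε-productions: L → ε
So L is immediately nullable.
E → L: every symbol on the right is nullable, so E is nullable too.
C → L E E: every symbol on the right is nullable, so C is nullable too.
No further non-terminal can be added: every production for the remaining non-terminals contains a terminal or a non-nullable non-terminal.
Nullable = { 'C', 'E', 'L' }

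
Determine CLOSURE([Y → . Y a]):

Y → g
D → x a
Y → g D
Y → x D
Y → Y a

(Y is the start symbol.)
{ [Y → . Y a], [Y → . g D], [Y → . g], [Y → . x D] }

Start with: [Y → . Y a]
  [Y → . Y a] has the dot before Y: add [Y → . g], [Y → . g D], [Y → . x D]
No further items can be added.

CLOSURE = { [Y → . Y a], [Y → . g D], [Y → . g], [Y → . x D] }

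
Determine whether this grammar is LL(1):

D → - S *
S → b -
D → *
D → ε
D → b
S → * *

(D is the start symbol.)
Relevant sets:
  FOLLOW(D) = { $ }

For D:
  PREDICT(D → '-' S '*') = { '-' }
  PREDICT(D → '*') = { '*' }
  PREDICT(D → ε) = { $ }
  PREDICT(D → b) = { 'b' }
For S:
  PREDICT(S → b '-') = { 'b' }
  PREDICT(S → '*' '*') = { '*' }

All predict sets are disjoint. The grammar IS LL(1).

Answer: Yes, the grammar is LL(1).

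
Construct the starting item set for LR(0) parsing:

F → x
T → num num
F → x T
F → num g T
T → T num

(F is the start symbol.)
First, augment the grammar with F' → F
I₀ = CLOSURE({ [F' → . F] }):
  [F' → . F] has the dot before F: add [F → . x], [F → . x T], [F → . num g T]
No further items can be added.

I₀ = { [F → . num g T], [F → . x T], [F → . x], [F' → . F] }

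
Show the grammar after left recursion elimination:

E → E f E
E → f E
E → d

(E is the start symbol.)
E is directly left-recursive. The standard transformation for
  A → A α₁ | ... | A α_m | β₁ | ... | β_n
is
  A  → β₁ A' | ... | β_n A'
  A' → α₁ A' | ... | α_m A' | ε

E → f E becomes E → f E E'
E → d becomes E → d E'
E → E f E becomes E' → f E E'
Add E' → ε

Resulting grammar:
E → f E E'
E → d E'
E' → f E E'
E' → ε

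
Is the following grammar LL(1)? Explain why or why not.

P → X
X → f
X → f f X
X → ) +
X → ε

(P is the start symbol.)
Relevant sets:
  FOLLOW(X) = { $ }

For X:
  PREDICT(X → f) = { 'f' }
  PREDICT(X → f f X) = { 'f' }
  PREDICT(X → ')' '+') = { ')' }
  PREDICT(X → ε) = { $ }
P has a single production, so nothing to check there.

Conflict found: Predict set conflict for X: { 'f' }
The grammar is NOT LL(1).

Answer: No. Predict set conflict for X: { 'f' }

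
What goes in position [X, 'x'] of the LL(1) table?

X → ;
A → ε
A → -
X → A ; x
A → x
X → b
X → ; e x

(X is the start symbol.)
X → A ; x

To find M[X, 'x'], we find productions for X where 'x' is in the predict set (PREDICT(N → α) = (FIRST(α) \ {ε}) ∪ (FOLLOW(N) if α ⇒* ε)).

Relevant sets:
  FIRST(A) = { '-', 'x', ε }

X → ;: PREDICT = { ';' }
X → A ; x: PREDICT = { '-', ';', 'x' }
  'x' is in predict set, so this production goes in M[X, 'x']
X → b: PREDICT = { 'b' }
X → ; e x: PREDICT = { ';' }

M[X, 'x'] = X → A ; x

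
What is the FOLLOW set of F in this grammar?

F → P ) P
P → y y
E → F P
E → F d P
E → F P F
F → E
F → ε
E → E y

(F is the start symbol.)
{ $, 'd', 'y' }

F is the start symbol, so $ ∈ FOLLOW(F).
In E → F P: F is followed by P, add FIRST(P) \ {ε} = { 'y' }
In E → F d P: F is followed by d P, add FIRST(d P) \ {ε} = { 'd' }
In E → F P F: F is followed by P F, add FIRST(P F) \ {ε} = { 'y' }
In E → F P F: F is at the end, add FOLLOW(E)

The FOLLOW sets referred to above (computed the same way, to a fixed point):
  FOLLOW(E) = { $, 'd', 'y' }

Taking the union: FOLLOW(F) = { $, 'd', 'y' }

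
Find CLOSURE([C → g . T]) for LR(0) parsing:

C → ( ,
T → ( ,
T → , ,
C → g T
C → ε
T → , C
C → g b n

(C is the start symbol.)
Start with: [C → g . T]
  [C → g . T] has the dot before T: add [T → . ( ,], [T → . , ,], [T → . , C]
No further items can be added.

CLOSURE = { [C → g . T], [T → . ( ,], [T → . , ,], [T → . , C] }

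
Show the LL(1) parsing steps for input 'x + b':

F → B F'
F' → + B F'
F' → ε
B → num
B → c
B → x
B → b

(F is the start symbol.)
LL(1) parsing maintains a stack (initially the start symbol over $) and the input. At each step: if the stack top is a terminal, match it against the current input token; if it is a non-terminal N, replace it with the RHS of M[N, lookahead] (the unique production whose predict set contains the lookahead).

Stack is shown with the top on the left.

Stack     Input    Action
-------------------------
F $       x + b $  output F → B F'
B F' $    x + b $  output B → x
x F' $    x + b $  match 'x'
F' $      + b $    output F' → + B F'
+ B F' $  + b $    match '+'
B F' $    b $      output B → b
b F' $    b $      match 'b'
F' $      $        output F' → ε
$         $        accept

The string is accepted.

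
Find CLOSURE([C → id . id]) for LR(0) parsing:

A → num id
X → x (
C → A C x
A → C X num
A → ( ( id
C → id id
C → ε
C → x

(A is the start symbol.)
Start with: [C → id . id]
The dot precedes the terminal id, so nothing is added.

CLOSURE = { [C → id . id] }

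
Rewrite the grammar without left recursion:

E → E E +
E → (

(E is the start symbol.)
E is directly left-recursive. The standard transformation for
  A → A α₁ | ... | A α_m | β₁ | ... | β_n
is
  A  → β₁ A' | ... | β_n A'
  A' → α₁ A' | ... | α_m A' | ε

E → ( becomes E → ( E'
E → E E + becomes E' → E + E'
Add E' → ε

Resulting grammar:
E → ( E'
E' → E + E'
E' → ε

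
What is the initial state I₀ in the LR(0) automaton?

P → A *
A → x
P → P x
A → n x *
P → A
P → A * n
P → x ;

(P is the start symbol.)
First, augment the grammar with P' → P
I₀ = CLOSURE({ [P' → . P] }):
  [P' → . P] has the dot before P: add [P → . A *], [P → . P x], [P → . A], [P → . A * n], [P → . x ;]
  [P → . A *] has the dot before A: add [A → . x], [A → . n x *]
No further items can be added.

I₀ = { [A → . n x *], [A → . x], [P → . A * n], [P → . A *], [P → . A], [P → . P x], [P → . x ;], [P' → . P] }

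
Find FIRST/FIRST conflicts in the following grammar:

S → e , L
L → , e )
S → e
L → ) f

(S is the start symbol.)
Yes. S → e ',' L / S → e on { 'e' }

A FIRST/FIRST conflict occurs when two productions N → α and N → β for the same non-terminal have FIRST(α) ∩ FIRST(β) ≠ ∅ (with ε ∈ FIRST of a nullable right-hand side, so two nullable alternatives also conflict).

Productions for S:
  S → e , L: FIRST = { 'e' }
  S → e: FIRST = { 'e' }
Productions for L:
  L → , e ): FIRST = { ',' }
  L → ) f: FIRST = { ')' }

Conflict for S: S → e , L and S → e
  Overlap: { 'e' }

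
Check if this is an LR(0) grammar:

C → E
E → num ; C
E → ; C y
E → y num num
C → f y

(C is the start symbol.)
Yes, the grammar is LR(0)

Augment with C' → C and build the canonical LR(0) collection (I0 = CLOSURE({[C' → . C]}), then GOTO on every symbol after a dot until no new states appear). It has 14 states:
  I0: { [C → . E], [C → . f y], [C' → . C], [E → . ; C y], [E → . num ; C], [E → . y num num] }  — shift
  I1: { [C → . E], [C → . f y], [E → . ; C y], [E → . num ; C], [E → . y num num], [E → ; . C y] }  — shift
  I2: { [C' → C .] }  — accept
  I3: { [C → E .] }  — reduce
  I4: { [C → f . y] }  — shift
  I5: { [E → num . ; C] }  — shift
  I6: { [E → y . num num] }  — shift
  I7: { [E → y num . num] }  — shift
  I8: { [E → y num num .] }  — reduce
  I9: { [C → . E], [C → . f y], [E → . ; C y], [E → . num ; C], [E → . y num num], [E → num ; . C] }  — shift
  I10: { [E → num ; C .] }  — reduce
  I11: { [C → f y .] }  — reduce
  I12: { [E → ; C . y] }  — shift
  I13: { [E → ; C y .] }  — reduce

Every state is either a pure shift/goto state or contains exactly one complete item and nothing to shift — no conflicts. The grammar is LR(0).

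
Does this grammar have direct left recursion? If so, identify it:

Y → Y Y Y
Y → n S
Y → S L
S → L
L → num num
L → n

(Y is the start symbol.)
Direct left recursion occurs when N → N α for some non-terminal N (the right-hand side begins with the left-hand side itself).

Y → Y Y Y: LEFT RECURSIVE (starts with Y)
Y → n S: starts with n
Y → S L: starts with S
S → L: starts with L
L → num num: starts with num
L → n: starts with n

The grammar has direct left recursion on: Y.

Answer: Yes, Y is left-recursive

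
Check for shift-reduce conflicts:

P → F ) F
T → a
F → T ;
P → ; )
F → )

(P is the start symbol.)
No shift-reduce conflicts

Augment with P' → P and build the canonical LR(0) collection (I0 = CLOSURE({[P' → . P]}), then GOTO on every symbol after a dot until no new states appear). It has 11 states:
  I0: { [F → . )], [F → . T ;], [P → . ; )], [P → . F ) F], [P' → . P], [T → . a] }  — shift
  I1: { [F → ) .] }  — reduce
  I2: { [P → ; . )] }  — shift
  I3: { [P → F . ) F] }  — shift
  I4: { [P' → P .] }  — accept
  I5: { [F → T . ;] }  — shift
  I6: { [T → a .] }  — reduce
  I7: { [F → T ; .] }  — reduce
  I8: { [F → . )], [F → . T ;], [P → F ) . F], [T → . a] }  — shift
  I9: { [P → F ) F .] }  — reduce
  I10: { [P → ; ) .] }  — reduce

No state contains both a complete item and a shift item.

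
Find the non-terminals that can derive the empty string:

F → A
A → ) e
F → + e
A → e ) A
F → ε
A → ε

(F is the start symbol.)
A non-terminal is nullable if it can derive ε (the empty string): either it has an ε-production, or it has a production whose right-hand side consists entirely of nullable non-terminals.

ε-productions: F → ε, A → ε
So F, A are immediately nullable.
Every non-terminal is now nullable.
Nullable = { 'A', 'F' }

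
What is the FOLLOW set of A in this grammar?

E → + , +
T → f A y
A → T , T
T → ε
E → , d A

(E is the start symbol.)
{ $, 'y' }

To compute FOLLOW(A), find every occurrence of A on a right-hand side N → α A β: add FIRST(β) \ {ε}, and if β is empty or nullable also add FOLLOW(N). Iterate to a fixed point.

In T → f A y: A is followed by y, add FIRST(y) \ {ε} = { 'y' }
In E → , d A: A is at the end, add FOLLOW(E)

The FOLLOW sets referred to above (computed the same way, to a fixed point):
  FOLLOW(E) = { $ }

Taking the union: FOLLOW(A) = { $, 'y' }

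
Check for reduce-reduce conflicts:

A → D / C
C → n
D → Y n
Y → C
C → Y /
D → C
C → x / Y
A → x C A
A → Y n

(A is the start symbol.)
Augment with A' → A and build the canonical LR(0) collection (I0 = CLOSURE({[A' → . A]}), then GOTO on every symbol after a dot until no new states appear). It has 18 states:
  I0: { [A → . D / C], [A → . Y n], [A → . x C A], [A' → . A], [C → . Y /], [C → . n], [C → . x / Y], [D → . C], [D → . Y n], [Y → . C] }  — shift
  I1: { [A' → A .] }  — accept
  I2: { [D → C .], [Y → C .] }  — 2 reduces
  I3: { [A → D . / C] }  — shift
  I4: { [A → Y . n], [C → Y . /], [D → Y . n] }  — shift
  I5: { [C → n .] }  — reduce
  I6: { [A → x . C A], [C → . Y /], [C → . n], [C → . x / Y], [C → x . / Y], [Y → . C] }  — shift
  I7: { [C → . Y /], [C → . n], [C → . x / Y], [C → x / . Y], [Y → . C] }  — shift
  I8: { [A → . D / C], [A → . Y n], [A → . x C A], [A → x C . A], [C → . Y /], [C → . n], [C → . x / Y], [D → . C], [D → . Y n], [Y → . C], [Y → C .] }  — shift, reduce
  I9: { [C → Y . /] }  — shift
  I10: { [C → x . / Y] }  — shift
  I11: { [C → Y / .] }  — reduce
  I12: { [A → x C A .] }  — reduce
  I13: { [Y → C .] }  — reduce
  I14: { [C → Y . /], [C → x / Y .] }  — shift, reduce
  I15: { [A → Y n .], [D → Y n .] }  — 2 reduces
  I16: { [A → D / . C], [C → . Y /], [C → . n], [C → . x / Y], [Y → . C] }  — shift
  I17: { [A → D / C .], [Y → C .] }  — 2 reduces

I2 contains complete items [D → C .], [Y → C .] — reduce-reduce conflict.
I15 contains complete items [A → Y n .], [D → Y n .] — reduce-reduce conflict.
I17 contains complete items [A → D / C .], [Y → C .] — reduce-reduce conflict.

Answer: Yes — I2: [D → C .] vs [Y → C .]; I15: [A → Y n .] vs [D → Y n .]; I17: [A → D / C .] vs [Y → C .]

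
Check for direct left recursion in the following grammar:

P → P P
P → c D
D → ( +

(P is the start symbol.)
Direct left recursion occurs when N → N α for some non-terminal N (the right-hand side begins with the left-hand side itself).

P → P P: LEFT RECURSIVE (starts with P)
P → c D: starts with c
D → ( +: starts with '('

The grammar has direct left recursion on: P.

Answer: Yes, P is left-recursive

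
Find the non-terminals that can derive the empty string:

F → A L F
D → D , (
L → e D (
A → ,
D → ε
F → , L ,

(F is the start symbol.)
A non-terminal is nullable if it can derive ε (the empty string): either it has an ε-production, or it has a production whose right-hand side consists entirely of nullable non-terminals.

ε-productions: D → ε
So D is immediately nullable.
No further non-terminal can be added: every production for the remaining non-terminals contains a terminal or a non-nullable non-terminal.
Nullable = { 'D' }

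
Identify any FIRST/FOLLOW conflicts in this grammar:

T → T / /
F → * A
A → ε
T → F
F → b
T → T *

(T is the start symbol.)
Nullable non-terminals: A.
A has a nullable alternative but only one production, so nothing to check.

F, T have no nullable alternative, so no FIRST/FOLLOW check is needed there.

No FIRST/FOLLOW conflicts found.

Answer: No FIRST/FOLLOW conflicts.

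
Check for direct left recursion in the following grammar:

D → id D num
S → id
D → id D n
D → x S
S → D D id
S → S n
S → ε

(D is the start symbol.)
Direct left recursion occurs when N → N α for some non-terminal N (the right-hand side begins with the left-hand side itself).

D → id D num: starts with id
S → id: starts with id
D → id D n: starts with id
D → x S: starts with x
S → D D id: starts with D
S → S n: LEFT RECURSIVE (starts with S)
S → ε: starts with ε

The grammar has direct left recursion on: S.

Answer: Yes, S is left-recursive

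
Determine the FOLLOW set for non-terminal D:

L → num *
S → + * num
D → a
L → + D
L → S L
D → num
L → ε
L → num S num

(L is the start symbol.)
To compute FOLLOW(D), find every occurrence of D on a right-hand side N → α D β: add FIRST(β) \ {ε}, and if β is empty or nullable also add FOLLOW(N). Iterate to a fixed point.

In L → + D: D is at the end, add FOLLOW(L)

The FOLLOW sets referred to above (computed the same way, to a fixed point):
  FOLLOW(L) = { $ }

Taking the union: FOLLOW(D) = { $ }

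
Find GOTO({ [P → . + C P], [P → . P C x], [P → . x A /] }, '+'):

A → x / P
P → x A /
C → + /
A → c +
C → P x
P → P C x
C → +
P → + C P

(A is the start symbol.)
GOTO(I, '+') = CLOSURE({ [A → αX.β] : [A → α.Xβ] ∈ I, X = '+' })

Items with dot before '+', with the dot advanced:
  [P → . + C P] → [P → + . C P]
Closure of the advanced items:
  [P → + . C P] has the dot before C: add [C → . + /], [C → . P x], [C → . +]
  [C → . P x] has the dot before P: add [P → . x A /], [P → . P C x], [P → . + C P]

GOTO = { [C → . + /], [C → . +], [C → . P x], [P → + . C P], [P → . + C P], [P → . P C x], [P → . x A /] }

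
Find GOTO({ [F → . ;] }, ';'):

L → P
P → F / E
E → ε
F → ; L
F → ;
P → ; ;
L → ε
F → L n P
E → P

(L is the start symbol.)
GOTO(I, ';') = CLOSURE({ [A → αX.β] : [A → α.Xβ] ∈ I, X = ';' })

Items with dot before ';', with the dot advanced:
  [F → . ;] → [F → ; .]
Closure adds nothing (no advanced item has the dot before a non-terminal).

GOTO = { [F → ; .] }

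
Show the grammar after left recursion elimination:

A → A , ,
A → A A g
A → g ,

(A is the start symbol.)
A is directly left-recursive. The standard transformation for
  A → A α₁ | ... | A α_m | β₁ | ... | β_n
is
  A  → β₁ A' | ... | β_n A'
  A' → α₁ A' | ... | α_m A' | ε

A → g , becomes A → g , A'
A → A , , becomes A' → , , A'
A → A A g becomes A' → A g A'
Add A' → ε

Resulting grammar:
A → g , A'
A' → , , A'
A' → A g A'
A' → ε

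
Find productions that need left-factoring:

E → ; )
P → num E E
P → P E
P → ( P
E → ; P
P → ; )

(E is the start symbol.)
Left-factoring is needed when two productions for the same non-terminal
share a common prefix on the right-hand side.

Productions for E:
  E → ; )
  E → ; P
Productions for P:
  P → num E E
  P → P E
  P → ( P
  P → ; )

Found common prefix ';' in productions for E

Answer: Yes, E has productions with common prefix ';'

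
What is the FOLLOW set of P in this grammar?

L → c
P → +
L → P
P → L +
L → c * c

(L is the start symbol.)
In L → P: P is at the end, add FOLLOW(L)

The FOLLOW sets referred to above (computed the same way, to a fixed point):
  FOLLOW(L) = { $, '+' }

Taking the union: FOLLOW(P) = { $, '+' }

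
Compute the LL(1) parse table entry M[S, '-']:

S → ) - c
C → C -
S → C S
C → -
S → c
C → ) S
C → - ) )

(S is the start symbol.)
To find M[S, '-'], we find productions for S where '-' is in the predict set (PREDICT(N → α) = (FIRST(α) \ {ε}) ∪ (FOLLOW(N) if α ⇒* ε)).

Relevant sets:
  FIRST(C) = { ')', '-' }

S → ) - c: PREDICT = { ')' }
S → C S: PREDICT = { ')', '-' }
  '-' is in predict set, so this production goes in M[S, '-']
S → c: PREDICT = { 'c' }

M[S, '-'] = S → C S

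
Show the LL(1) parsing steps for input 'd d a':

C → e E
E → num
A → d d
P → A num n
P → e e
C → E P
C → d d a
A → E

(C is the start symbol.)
LL(1) parsing maintains a stack (initially the start symbol over $) and the input. At each step: if the stack top is a terminal, match it against the current input token; if it is a non-terminal N, replace it with the RHS of M[N, lookahead] (the unique production whose predict set contains the lookahead).

Stack is shown with the top on the left.

Stack    Input    Action
------------------------
C $      d d a $  output C → d d a
d d a $  d d a $  match 'd'
d a $    d a $    match 'd'
a $      a $      match 'a'
$        $        accept

The string is accepted.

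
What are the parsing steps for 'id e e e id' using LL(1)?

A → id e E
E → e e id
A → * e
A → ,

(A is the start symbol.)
Stack is shown with the top on the left.

Stack     Input          Action
-------------------------------
A $       id e e e id $  output A → id e E
id e E $  id e e e id $  match 'id'
e E $     e e e id $     match 'e'
E $       e e id $       output E → e e id
e e id $  e e id $       match 'e'
e id $    e id $         match 'e'
id $      id $           match 'id'
$         $              accept

The string is accepted.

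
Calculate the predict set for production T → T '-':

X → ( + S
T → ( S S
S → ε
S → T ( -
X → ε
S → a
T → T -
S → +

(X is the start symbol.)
PREDICT(T → T '-') = (FIRST(RHS) \ {ε}) ∪ (FOLLOW(T) if ε ∈ FIRST(RHS), i.e. RHS ⇒* ε)
FIRST(T) = { '(' }
FIRST(T '-') = { '(' }
ε ∉ FIRST(T '-'), so FOLLOW(T) is not added.
PREDICT(T → T '-') = { '(' }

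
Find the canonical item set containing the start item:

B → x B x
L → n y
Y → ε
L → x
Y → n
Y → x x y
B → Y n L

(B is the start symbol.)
{ [B → . Y n L], [B → . x B x], [B' → . B], [Y → . n], [Y → . x x y], [Y → .] }

First, augment the grammar with B' → B
I₀ = CLOSURE({ [B' → . B] }):
  [B' → . B] has the dot before B: add [B → . x B x], [B → . Y n L]
  [B → . Y n L] has the dot before Y: add [Y → .], [Y → . n], [Y → . x x y]
No further items can be added.

I₀ = { [B → . Y n L], [B → . x B x], [B' → . B], [Y → . n], [Y → . x x y], [Y → .] }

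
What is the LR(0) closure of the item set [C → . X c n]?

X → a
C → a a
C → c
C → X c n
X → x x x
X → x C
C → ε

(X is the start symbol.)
{ [C → . X c n], [X → . a], [X → . x C], [X → . x x x] }

Start with: [C → . X c n]
  [C → . X c n] has the dot before X: add [X → . a], [X → . x x x], [X → . x C]
No further items can be added.

CLOSURE = { [C → . X c n], [X → . a], [X → . x C], [X → . x x x] }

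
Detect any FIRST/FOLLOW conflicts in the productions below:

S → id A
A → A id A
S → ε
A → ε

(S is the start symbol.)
Yes. A → A id A with FOLLOW(A) on { 'id' }

A FIRST/FOLLOW conflict occurs when a non-terminal N has a nullable alternative N → β (β ⇒* ε) and another alternative N → α with FIRST(α) ∩ FOLLOW(N) ≠ ∅: on such a lookahead the parser cannot decide between expanding α and letting N vanish via β.

Nullable non-terminals: A, S.
FIRST sets used below: FIRST(A) = { 'id', ε }

A: nullable alternative(s) A → ε; FOLLOW(A) = { $, 'id' }
  A → A id A: FIRST \ {ε} = { 'id' } — overlaps FOLLOW(A) on { 'id' }: CONFLICT
  A → ε: FIRST \ {ε} = { } — this is the only nullable alternative, skip

S: nullable alternative(s) S → ε; FOLLOW(S) = { $ }
  S → id A: FIRST \ {ε} = { 'id' } — disjoint from FOLLOW(S)
  S → ε: FIRST \ {ε} = { } — this is the only nullable alternative, skip

So the grammar has 1 FIRST/FOLLOW conflict (marked CONFLICT above).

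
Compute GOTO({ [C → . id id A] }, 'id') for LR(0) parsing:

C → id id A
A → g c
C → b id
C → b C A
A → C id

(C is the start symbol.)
{ [C → id . id A] }

GOTO(I, 'id') = CLOSURE({ [A → αX.β] : [A → α.Xβ] ∈ I, X = 'id' })

Items with dot before 'id', with the dot advanced:
  [C → . id id A] → [C → id . id A]
Closure adds nothing (no advanced item has the dot before a non-terminal).

GOTO = { [C → id . id A] }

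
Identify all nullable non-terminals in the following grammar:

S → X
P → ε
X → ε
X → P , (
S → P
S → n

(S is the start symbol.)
ε-productions: P → ε, X → ε
So P, X are immediately nullable.
S → X: every symbol on the right is nullable, so S is nullable too.
Every non-terminal is now nullable.
Nullable = { 'P', 'S', 'X' }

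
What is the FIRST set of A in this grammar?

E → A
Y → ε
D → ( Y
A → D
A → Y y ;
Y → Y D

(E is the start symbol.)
To compute FIRST(A), examine every production with A on the left-hand side, reading each right-hand side left to right until a non-nullable symbol is reached.

FIRST sets of the other non-terminals involved (by the same procedure, iterated to a fixed point):
  FIRST(D) = { '(' }
  FIRST(Y) = { '(', ε }

From A → D:
  - D is a non-terminal: add FIRST(D) \ {ε} = { '(' }
    D is not nullable, so stop
From A → Y y ;:
  - Y is a non-terminal: add FIRST(Y) \ {ε} = { '(' }
    Y is nullable, so continue to the next symbol
  - y is a terminal: add 'y' and stop

Collecting: FIRST(A) = { '(', 'y' }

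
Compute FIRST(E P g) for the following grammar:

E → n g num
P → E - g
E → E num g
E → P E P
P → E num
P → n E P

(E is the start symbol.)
FIRST sets of the non-terminals involved (from the grammar, by fixed-point iteration):
  FIRST(E) = { 'n' }

To compute FIRST(E P g), process the symbols left to right:
Symbol E is a non-terminal. Add FIRST(E) \ {ε} = { 'n' }
E is not nullable (ε ∉ FIRST(E)), so stop here.
FIRST(E P g) = { 'n' }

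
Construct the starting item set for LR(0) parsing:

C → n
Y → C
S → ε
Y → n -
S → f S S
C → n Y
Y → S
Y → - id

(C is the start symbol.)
First, augment the grammar with C' → C
I₀ = CLOSURE({ [C' → . C] }):
  [C' → . C] has the dot before C: add [C → . n], [C → . n Y]
No further items can be added.

I₀ = { [C → . n Y], [C → . n], [C' → . C] }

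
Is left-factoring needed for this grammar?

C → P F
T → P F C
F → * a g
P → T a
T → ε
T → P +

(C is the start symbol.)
Yes, T has productions with common prefix 'P'

Left-factoring is needed when two productions for the same non-terminal
share a common prefix on the right-hand side.

Productions for T:
  T → P F C
  T → ε
  T → P +

Found common prefix 'P' in productions for T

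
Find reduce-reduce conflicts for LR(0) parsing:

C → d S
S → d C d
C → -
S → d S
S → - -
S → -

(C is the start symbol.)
Yes — I7: [C → - .] vs [S → - .]; I11: [C → d S .] vs [S → d S .]

Augment with C' → C and build the canonical LR(0) collection (I0 = CLOSURE({[C' → . C]}), then GOTO on every symbol after a dot until no new states appear). It has 14 states:
  I0: { [C → . -], [C → . d S], [C' → . C] }  — shift
  I1: { [C → - .] }  — reduce
  I2: { [C' → C .] }  — accept
  I3: { [C → d . S], [S → . - -], [S → . -], [S → . d C d], [S → . d S] }  — shift
  I4: { [S → - . -], [S → - .] }  — shift, reduce
  I5: { [C → d S .] }  — reduce
  I6: { [C → . -], [C → . d S], [S → . - -], [S → . -], [S → . d C d], [S → . d S], [S → d . C d], [S → d . S] }  — shift
  I7: { [C → - .], [S → - . -], [S → - .] }  — shift, 2 reduces
  I8: { [S → d C . d] }  — shift
  I9: { [S → d S .] }  — reduce
  I10: { [C → . -], [C → . d S], [C → d . S], [S → . - -], [S → . -], [S → . d C d], [S → . d S], [S → d . C d], [S → d . S] }  — shift
  I11: { [C → d S .], [S → d S .] }  — 2 reduces
  I12: { [S → d C d .] }  — reduce
  I13: { [S → - - .] }  — reduce

I7 contains complete items [C → - .], [S → - .] — reduce-reduce conflict.
I11 contains complete items [C → d S .], [S → d S .] — reduce-reduce conflict.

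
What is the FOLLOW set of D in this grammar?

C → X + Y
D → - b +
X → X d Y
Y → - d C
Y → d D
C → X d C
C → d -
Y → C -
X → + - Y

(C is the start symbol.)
In Y → d D: D is at the end, add FOLLOW(Y)

The FOLLOW sets referred to above (computed the same way, to a fixed point):
  FOLLOW(Y) = { $, '+', '-', 'd' }

Taking the union: FOLLOW(D) = { $, '+', '-', 'd' }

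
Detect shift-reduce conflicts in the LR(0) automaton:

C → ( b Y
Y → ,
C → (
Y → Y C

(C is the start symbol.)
Yes — I1: [C → ( .] vs [C → ( . b Y]; I5: [C → ( b Y .] vs [C → . (]

A shift-reduce conflict occurs when an LR(0) state has both:
  - a complete (reduce) item [A → α .] (dot at the end), and
  - a shift item [B → β . c γ] (dot before a terminal).

Augment with C' → C and build the canonical LR(0) collection (I0 = CLOSURE({[C' → . C]}), then GOTO on every symbol after a dot until no new states appear). It has 7 states:
  I0: { [C → . ( b Y], [C → . (], [C' → . C] }  — shift
  I1: { [C → ( . b Y], [C → ( .] }  — shift, reduce
  I2: { [C' → C .] }  — accept
  I3: { [C → ( b . Y], [Y → . ,], [Y → . Y C] }  — shift
  I4: { [Y → , .] }  — reduce
  I5: { [C → ( b Y .], [C → . ( b Y], [C → . (], [Y → Y . C] }  — shift, reduce
  I6: { [Y → Y C .] }  — reduce

I1 contains reduce item [C → ( .] and shift item [C → ( . b Y] — shift-reduce conflict.
I5 contains reduce item [C → ( b Y .] and shift items [C → . (], [C → . ( b Y] — shift-reduce conflict.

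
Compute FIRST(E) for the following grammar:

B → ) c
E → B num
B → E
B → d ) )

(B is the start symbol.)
{ ')', 'd' }

To compute FIRST(E), examine every production with E on the left-hand side, reading each right-hand side left to right until a non-nullable symbol is reached.

FIRST sets of the other non-terminals involved (by the same procedure, iterated to a fixed point):
  FIRST(B) = { ')', 'd' }

From E → B num:
  - B is a non-terminal: add FIRST(B) \ {ε} = { ')', 'd' }
    B is not nullable, so stop

Collecting: FIRST(E) = { ')', 'd' }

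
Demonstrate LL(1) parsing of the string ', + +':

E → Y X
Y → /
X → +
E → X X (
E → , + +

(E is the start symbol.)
LL(1) parsing maintains a stack (initially the start symbol over $) and the input. At each step: if the stack top is a terminal, match it against the current input token; if it is a non-terminal N, replace it with the RHS of M[N, lookahead] (the unique production whose predict set contains the lookahead).

Stack is shown with the top on the left.

Stack    Input    Action
------------------------
E $      , + + $  output E → , + +
, + + $  , + + $  match ','
+ + $    + + $    match '+'
+ $      + $      match '+'
$        $        accept

The string is accepted.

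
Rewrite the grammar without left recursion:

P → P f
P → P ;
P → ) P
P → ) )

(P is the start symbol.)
P → ) P P'
P → ) ) P'
P' → f P'
P' → ; P'
P' → ε

P is directly left-recursive. The standard transformation for
  A → A α₁ | ... | A α_m | β₁ | ... | β_n
is
  A  → β₁ A' | ... | β_n A'
  A' → α₁ A' | ... | α_m A' | ε

P → ) P becomes P → ) P P'
P → ) ) becomes P → ) ) P'
P → P f becomes P' → f P'
P → P ; becomes P' → ; P'
Add P' → ε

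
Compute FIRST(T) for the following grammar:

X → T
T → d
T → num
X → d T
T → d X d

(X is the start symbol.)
From T → d:
  - d is a terminal: add 'd' and stop
From T → num:
  - num is a terminal: add 'num' and stop
From T → d X d:
  - d is a terminal: add 'd' and stop

Collecting: FIRST(T) = { 'd', 'num' }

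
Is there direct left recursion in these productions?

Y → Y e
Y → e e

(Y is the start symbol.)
Direct left recursion occurs when N → N α for some non-terminal N (the right-hand side begins with the left-hand side itself).

Y → Y e: LEFT RECURSIVE (starts with Y)
Y → e e: starts with e

The grammar has direct left recursion on: Y.

Answer: Yes, Y is left-recursive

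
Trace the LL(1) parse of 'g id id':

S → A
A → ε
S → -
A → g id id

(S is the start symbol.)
LL(1) parsing maintains a stack (initially the start symbol over $) and the input. At each step: if the stack top is a terminal, match it against the current input token; if it is a non-terminal N, replace it with the RHS of M[N, lookahead] (the unique production whose predict set contains the lookahead).

Stack is shown with the top on the left.

Stack      Input      Action
----------------------------
S $        g id id $  output S → A
A $        g id id $  output A → g id id
g id id $  g id id $  match 'g'
id id $    id id $    match 'id'
id $       id $       match 'id'
$          $          accept

The string is accepted.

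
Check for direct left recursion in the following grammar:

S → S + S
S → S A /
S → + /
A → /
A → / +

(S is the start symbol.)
Direct left recursion occurs when N → N α for some non-terminal N (the right-hand side begins with the left-hand side itself).

S → S + S: LEFT RECURSIVE (starts with S)
S → S A /: LEFT RECURSIVE (starts with S)
S → + /: starts with '+'
A → /: starts with '/'
A → / +: starts with '/'

The grammar has direct left recursion on: S.

Answer: Yes, S is left-recursive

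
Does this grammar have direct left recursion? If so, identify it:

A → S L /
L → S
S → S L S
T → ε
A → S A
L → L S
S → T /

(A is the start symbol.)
Yes, S, L are left-recursive

Direct left recursion occurs when N → N α for some non-terminal N (the right-hand side begins with the left-hand side itself).

A → S L /: starts with S
L → S: starts with S
S → S L S: LEFT RECURSIVE (starts with S)
T → ε: starts with ε
A → S A: starts with S
L → L S: LEFT RECURSIVE (starts with L)
S → T /: starts with T

The grammar has direct left recursion on: S, L.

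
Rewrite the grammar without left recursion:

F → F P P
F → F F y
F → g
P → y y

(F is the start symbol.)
F → g F'
F' → P P F'
F' → F y F'
F' → ε
P → y y

F is directly left-recursive. The standard transformation for
  A → A α₁ | ... | A α_m | β₁ | ... | β_n
is
  A  → β₁ A' | ... | β_n A'
  A' → α₁ A' | ... | α_m A' | ε

F → g becomes F → g F'
F → F P P becomes F' → P P F'
F → F F y becomes F' → F y F'
Add F' → ε

Productions for other non-terminals are unchanged:
  P → y y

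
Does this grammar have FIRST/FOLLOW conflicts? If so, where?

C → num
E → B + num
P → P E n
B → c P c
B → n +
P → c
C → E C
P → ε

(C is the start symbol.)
Nullable non-terminals: P.
FIRST sets used below: FIRST(P) = { 'c', 'n', ε }, FIRST(E) = { 'c', 'n' }

P: nullable alternative(s) P → ε; FOLLOW(P) = { 'c', 'n' }
  P → P E n: FIRST \ {ε} = { 'c', 'n' } — overlaps FOLLOW(P) on { 'c', 'n' }: CONFLICT
  P → c: FIRST \ {ε} = { 'c' } — overlaps FOLLOW(P) on { 'c' }: CONFLICT
  P → ε: FIRST \ {ε} = { } — this is the only nullable alternative, skip

B, C, E have no nullable alternative, so no FIRST/FOLLOW check is needed there.

So the grammar has 2 FIRST/FOLLOW conflicts (marked CONFLICT above).

Answer: Yes. P → P E n with FOLLOW(P) on { 'c', 'n' }; P → c with FOLLOW(P) on { 'c' }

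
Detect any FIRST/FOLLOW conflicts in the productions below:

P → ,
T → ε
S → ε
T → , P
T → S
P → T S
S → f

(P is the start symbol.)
Nullable non-terminals: P, S, T.
FIRST sets used below: FIRST(T) = { ',', 'f', ε }, FIRST(S) = { 'f', ε }

P: nullable alternative(s) P → T S; FOLLOW(P) = { $, 'f' }
  P → ,: FIRST \ {ε} = { ',' } — disjoint from FOLLOW(P)
  P → T S: FIRST \ {ε} = { ',', 'f' } — this is the only nullable alternative, skip

S: nullable alternative(s) S → ε; FOLLOW(S) = { $, 'f' }
  S → ε: FIRST \ {ε} = { } — this is the only nullable alternative, skip
  S → f: FIRST \ {ε} = { 'f' } — overlaps FOLLOW(S) on { 'f' }: CONFLICT

T: nullable alternative(s) T → ε, T → S; FOLLOW(T) = { $, 'f' }
  T → ε: FIRST \ {ε} = { } — disjoint from FOLLOW(T)
  T → , P: FIRST \ {ε} = { ',' } — disjoint from FOLLOW(T)
  T → S: FIRST \ {ε} = { 'f' } — overlaps FOLLOW(T) on { 'f' }: CONFLICT

So the grammar has 2 FIRST/FOLLOW conflicts (marked CONFLICT above).

Answer: Yes. T → S with FOLLOW(T) on { 'f' }; S → f with FOLLOW(S) on { 'f' }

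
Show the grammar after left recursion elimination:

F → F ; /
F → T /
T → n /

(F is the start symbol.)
F is directly left-recursive. The standard transformation for
  A → A α₁ | ... | A α_m | β₁ | ... | β_n
is
  A  → β₁ A' | ... | β_n A'
  A' → α₁ A' | ... | α_m A' | ε

F → T / becomes F → T / F'
F → F ; / becomes F' → ; / F'
Add F' → ε

Productions for other non-terminals are unchanged:
  T → n /

Resulting grammar:
F → T / F'
F' → ; / F'
F' → ε
T → n /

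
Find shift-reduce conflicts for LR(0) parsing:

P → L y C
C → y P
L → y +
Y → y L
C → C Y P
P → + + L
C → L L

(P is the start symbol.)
Yes — I7: [P → L y C .] vs [Y → . y L]; I10: [L → y + .] vs [P → + . + L]

Augment with P' → P and build the canonical LR(0) collection (I0 = CLOSURE({[P' → . P]}), then GOTO on every symbol after a dot until no new states appear). It has 19 states:
  I0: { [L → . y +], [P → . + + L], [P → . L y C], [P' → . P] }  — shift
  I1: { [P → + . + L] }  — shift
  I2: { [P → L . y C] }  — shift
  I3: { [P' → P .] }  — accept
  I4: { [L → y . +] }  — shift
  I5: { [L → y + .] }  — reduce
  I6: { [C → . C Y P], [C → . L L], [C → . y P], [L → . y +], [P → L y . C] }  — shift
  I7: { [C → C . Y P], [P → L y C .], [Y → . y L] }  — shift, reduce
  I8: { [C → L . L], [L → . y +] }  — shift
  I9: { [C → y . P], [L → . y +], [L → y . +], [P → . + + L], [P → . L y C] }  — shift
  I10: { [L → y + .], [P → + . + L] }  — shift, reduce
  I11: { [C → y P .] }  — reduce
  I12: { [L → . y +], [P → + + . L] }  — shift
  I13: { [P → + + L .] }  — reduce
  I14: { [C → L L .] }  — reduce
  I15: { [C → C Y . P], [L → . y +], [P → . + + L], [P → . L y C] }  — shift
  I16: { [L → . y +], [Y → y . L] }  — shift
  I17: { [Y → y L .] }  — reduce
  I18: { [C → C Y P .] }  — reduce

I7 contains reduce item [P → L y C .] and shift item [Y → . y L] — shift-reduce conflict.
I10 contains reduce item [L → y + .] and shift item [P → + . + L] — shift-reduce conflict.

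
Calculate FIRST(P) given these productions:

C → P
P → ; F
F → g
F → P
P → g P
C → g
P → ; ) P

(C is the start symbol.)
{ ';', 'g' }

From P → ; F:
  - ';' is a terminal: add ';' and stop
From P → g P:
  - g is a terminal: add 'g' and stop
From P → ; ) P:
  - ';' is a terminal: add ';' and stop

Collecting: FIRST(P) = { ';', 'g' }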